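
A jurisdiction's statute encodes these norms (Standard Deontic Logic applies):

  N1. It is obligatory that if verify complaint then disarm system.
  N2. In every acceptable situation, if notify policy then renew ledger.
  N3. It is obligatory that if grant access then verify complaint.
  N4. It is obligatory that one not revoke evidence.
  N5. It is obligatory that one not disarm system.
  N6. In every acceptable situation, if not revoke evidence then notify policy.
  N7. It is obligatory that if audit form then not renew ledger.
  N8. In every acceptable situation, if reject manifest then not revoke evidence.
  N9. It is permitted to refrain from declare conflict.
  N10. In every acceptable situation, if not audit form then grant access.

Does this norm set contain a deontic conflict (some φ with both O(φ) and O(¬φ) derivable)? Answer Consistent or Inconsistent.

Inconsistent

Premise 4 states O(¬revoke_evidence) outright.
From O(¬revoke_evidence) and premise 6, O(¬revoke_evidence → notify_policy), we obtain O(notify_policy).
From O(notify_policy) and premise 2, O(notify_policy → renew_ledger), we obtain O(renew_ledger).
Premise 7, O(audit_form → ¬renew_ledger), contraposes to O(renew_ledger → ¬audit_form); with O(renew_ledger) we get O(¬audit_form).
From O(¬audit_form) and premise 10, O(¬audit_form → grant_access), we obtain O(grant_access).
From O(grant_access) and premise 3, O(grant_access → verify_complaint), we obtain O(verify_complaint).
Applying K to premise 1 (O(verify_complaint → disarm_system)) and O(verify_complaint) yields O(disarm_system).
However, premise 5 gives O(¬disarm_system).
We now have both O(disarm_system) and O(¬disarm_system) — disarm_system is simultaneously obligatory and forbidden, violating the D-axiom.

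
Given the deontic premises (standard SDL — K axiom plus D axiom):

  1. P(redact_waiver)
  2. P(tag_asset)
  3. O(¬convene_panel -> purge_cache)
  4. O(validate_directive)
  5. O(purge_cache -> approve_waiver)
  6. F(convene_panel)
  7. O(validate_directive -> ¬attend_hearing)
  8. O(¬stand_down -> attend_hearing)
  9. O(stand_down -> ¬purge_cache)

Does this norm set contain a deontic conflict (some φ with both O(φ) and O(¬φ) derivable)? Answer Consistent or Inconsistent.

Inconsistent

Premise 4 gives O(validate_directive).
From O(validate_directive) and premise 7, O(validate_directive -> ¬attend_hearing), we obtain O(¬attend_hearing).
The contrapositive of premise 8 (O(¬stand_down -> attend_hearing)) is O(¬attend_hearing -> stand_down), and O(¬attend_hearing) is already established, so O(stand_down).
Premise 9 is O(stand_down -> ¬purge_cache); since O(stand_down), deontic closure gives O(¬purge_cache).
Premise 3, O(¬convene_panel -> purge_cache), contraposes to O(¬purge_cache -> convene_panel); with O(¬purge_cache) we get O(convene_panel).
However, F(convene_panel) at premise 6 amounts to O(¬convene_panel).
We now have both O(convene_panel) and O(¬convene_panel) — convene_panel is simultaneously obligatory and forbidden, violating the D-axiom.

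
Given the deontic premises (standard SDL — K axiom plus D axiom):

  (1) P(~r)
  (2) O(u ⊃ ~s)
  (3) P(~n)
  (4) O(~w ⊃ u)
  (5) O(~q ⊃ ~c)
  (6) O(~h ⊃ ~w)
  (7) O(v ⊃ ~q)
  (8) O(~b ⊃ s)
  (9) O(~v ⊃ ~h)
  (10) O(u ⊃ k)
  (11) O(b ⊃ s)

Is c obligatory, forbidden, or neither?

Premises 11 and 8 are O(b ⊃ s) and O(~b ⊃ s); every ideal world satisfies b or ~b, so in either case s holds — hence O(s).
Premise 2 is O(u ⊃ ~s); contrapositively O(s ⊃ ~u). Since O(s) holds, K gives O(~u).
Premise 4, O(~w ⊃ u), contraposes to O(~u ⊃ w); with O(~u) we get O(w).
Premise 6 is O(~h ⊃ ~w); contrapositively O(w ⊃ h). Since O(w) holds, K gives O(h).
The contrapositive of premise 9 (O(~v ⊃ ~h)) is O(h ⊃ v), and O(h) is already established, so O(v).
With premise 7, O(v ⊃ ~q), the K-axiom yields O(~q).
With premise 5, O(~q ⊃ ~c), the K-axiom yields O(~c).
Premises 1, 3, 10 do not contribute to this derivation.
Thus O(~c), which is F(c): c is forbidden.

Forbidden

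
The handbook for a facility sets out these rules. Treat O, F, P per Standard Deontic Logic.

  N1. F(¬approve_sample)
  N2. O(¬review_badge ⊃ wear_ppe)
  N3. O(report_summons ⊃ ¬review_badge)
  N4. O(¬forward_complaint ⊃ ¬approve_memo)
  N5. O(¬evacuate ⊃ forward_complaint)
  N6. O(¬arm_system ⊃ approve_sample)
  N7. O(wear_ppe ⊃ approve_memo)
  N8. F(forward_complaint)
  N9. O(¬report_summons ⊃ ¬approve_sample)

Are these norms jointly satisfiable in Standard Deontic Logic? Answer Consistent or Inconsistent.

F(¬approve_sample) at premise 1 means O(approve_sample).
Premise 9 is O(¬report_summons ⊃ ¬approve_sample); contrapositively O(approve_sample ⊃ report_summons). Since O(approve_sample) holds, K gives O(report_summons).
From O(report_summons) and premise 3, O(report_summons ⊃ ¬review_badge), we obtain O(¬review_badge).
Applying K to premise 2 (O(¬review_badge ⊃ wear_ppe)) and O(¬review_badge) yields O(wear_ppe).
Premise 7 is O(wear_ppe ⊃ approve_memo); since O(wear_ppe), deontic closure gives O(approve_memo).
Premise 4, O(¬forward_complaint ⊃ ¬approve_memo), contraposes to O(approve_memo ⊃ forward_complaint); with O(approve_memo) we get O(forward_complaint).
Yet premise 8 is F(forward_complaint), i.e. O(¬forward_complaint).
We now have both O(forward_complaint) and O(¬forward_complaint) — forward_complaint is simultaneously obligatory and forbidden, violating the D-axiom.

Inconsistent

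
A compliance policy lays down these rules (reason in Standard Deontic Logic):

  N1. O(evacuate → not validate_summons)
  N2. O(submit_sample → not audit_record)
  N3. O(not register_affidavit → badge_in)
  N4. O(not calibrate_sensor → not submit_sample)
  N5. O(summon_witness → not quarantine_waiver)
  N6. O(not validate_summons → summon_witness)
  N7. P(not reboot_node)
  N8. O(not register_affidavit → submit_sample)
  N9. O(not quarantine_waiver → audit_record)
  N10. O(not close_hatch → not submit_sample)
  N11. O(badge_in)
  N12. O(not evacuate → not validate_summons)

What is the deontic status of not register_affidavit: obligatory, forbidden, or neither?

Premises 1 and 12 cover both cases: O(evacuate → not validate_summons) and O(not evacuate → not validate_summons). Since evacuate ∨ not evacuate is a tautology, O(not validate_summons) follows.
From O(not validate_summons) and premise 6, O(not validate_summons → summon_witness), we obtain O(summon_witness).
Premise 5 is O(summon_witness → not quarantine_waiver); since O(summon_witness), deontic closure gives O(not quarantine_waiver).
Applying K to premise 9 (O(not quarantine_waiver → audit_record)) and O(not quarantine_waiver) yields O(audit_record).
The contrapositive of premise 2 (O(submit_sample → not audit_record)) is O(audit_record → not submit_sample), and O(audit_record) is already established, so O(not submit_sample).
Premise 8, O(not register_affidavit → submit_sample), contraposes to O(not submit_sample → register_affidavit); with O(not submit_sample) we get O(register_affidavit).
Premises 3, 4, 7, 10, 11 do not contribute to this derivation.
Thus O(register_affidavit), which is F(not register_affidavit): not register_affidavit is forbidden.

Forbidden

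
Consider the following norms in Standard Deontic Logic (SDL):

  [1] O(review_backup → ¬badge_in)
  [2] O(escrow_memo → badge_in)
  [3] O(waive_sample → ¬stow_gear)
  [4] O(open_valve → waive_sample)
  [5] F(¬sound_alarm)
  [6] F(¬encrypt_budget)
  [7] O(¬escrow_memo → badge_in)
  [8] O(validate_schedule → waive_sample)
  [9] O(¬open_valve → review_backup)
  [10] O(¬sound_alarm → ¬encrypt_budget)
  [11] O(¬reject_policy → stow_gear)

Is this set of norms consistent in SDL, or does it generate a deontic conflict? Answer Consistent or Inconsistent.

Consistent

Premise 10 is O(¬sound_alarm → ¬encrypt_budget), but O(¬sound_alarm) is not derivable from the premises, so it does not yield O(¬encrypt_budget).
So O(¬encrypt_budget) is not derivable, and the apparent clash with O(encrypt_budget) does not arise.
A world satisfying every obligation exists (e.g. badge_in=true, encrypt_budget=true, escrow_memo=false, open_valve=true, reject_policy=true, review_backup=false, sound_alarm=true, stow_gear=false, validate_schedule=false, waive_sample=true); no atom is both obligatory and forbidden, so the set is consistent.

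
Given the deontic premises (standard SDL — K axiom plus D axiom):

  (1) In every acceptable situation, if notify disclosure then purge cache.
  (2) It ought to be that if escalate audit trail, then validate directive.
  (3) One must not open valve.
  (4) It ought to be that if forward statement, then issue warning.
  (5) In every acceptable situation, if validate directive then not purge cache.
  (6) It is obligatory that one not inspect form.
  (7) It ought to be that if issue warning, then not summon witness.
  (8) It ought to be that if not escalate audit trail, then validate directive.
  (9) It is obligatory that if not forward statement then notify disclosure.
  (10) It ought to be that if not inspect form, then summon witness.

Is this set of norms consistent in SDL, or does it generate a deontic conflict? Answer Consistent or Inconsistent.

Premises 8 and 2 cover both cases: O(¬escalate_audit_trail → validate_directive) and O(escalate_audit_trail → validate_directive). Since ¬escalate_audit_trail ∨ escalate_audit_trail is a tautology, O(validate_directive) follows.
With premise 5, O(validate_directive → ¬purge_cache), the K-axiom yields O(¬purge_cache).
The contrapositive of premise 1 (O(notify_disclosure → purge_cache)) is O(¬purge_cache → ¬notify_disclosure), and O(¬purge_cache) is already established, so O(¬notify_disclosure).
Premise 9, O(¬forward_statement → notify_disclosure), contraposes to O(¬notify_disclosure → forward_statement); with O(¬notify_disclosure) we get O(forward_statement).
Premise 4 is O(forward_statement → issue_warning); since O(forward_statement), deontic closure gives O(issue_warning).
With premise 7, O(issue_warning → ¬summon_witness), the K-axiom yields O(¬summon_witness).
Premise 10 is O(¬inspect_form → summon_witness); contrapositively O(¬summon_witness → inspect_form). Since O(¬summon_witness) holds, K gives O(inspect_form).
Yet premise 6 states O(¬inspect_form).
We now have both O(inspect_form) and O(¬inspect_form) — inspect_form is simultaneously obligatory and forbidden, violating the D-axiom.

Inconsistent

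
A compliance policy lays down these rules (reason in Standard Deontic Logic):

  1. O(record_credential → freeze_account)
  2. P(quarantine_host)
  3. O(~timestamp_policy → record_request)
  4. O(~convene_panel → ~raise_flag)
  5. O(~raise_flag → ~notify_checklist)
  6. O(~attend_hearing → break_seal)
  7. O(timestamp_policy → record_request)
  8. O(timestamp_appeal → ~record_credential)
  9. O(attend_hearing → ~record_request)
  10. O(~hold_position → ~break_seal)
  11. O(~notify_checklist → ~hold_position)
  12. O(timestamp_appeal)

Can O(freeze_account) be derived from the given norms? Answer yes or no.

No

Premise 1 is O(record_credential → freeze_account), but O(record_credential) is not derivable from the premises, so it does not yield O(freeze_account).
No other premise forces O(freeze_account). An ideal world satisfying every premise can still have freeze_account false, so O(freeze_account) is not derivable.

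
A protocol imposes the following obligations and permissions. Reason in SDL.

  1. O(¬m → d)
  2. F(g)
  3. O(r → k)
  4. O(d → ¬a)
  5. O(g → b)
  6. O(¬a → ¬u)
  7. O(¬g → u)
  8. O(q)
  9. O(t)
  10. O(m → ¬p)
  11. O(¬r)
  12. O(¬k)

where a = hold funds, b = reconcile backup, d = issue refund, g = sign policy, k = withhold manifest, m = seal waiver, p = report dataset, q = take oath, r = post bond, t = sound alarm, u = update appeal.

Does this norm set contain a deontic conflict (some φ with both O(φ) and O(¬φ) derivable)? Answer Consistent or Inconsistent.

Consistent

Premise 3 is O(r → k), but O(r) is not derivable from the premises, so it does not yield O(k).
So O(k) is not derivable, and the apparent clash with O(¬k) does not arise.
A world satisfying every obligation exists (e.g. a=true, b=false, d=false, g=false, k=false, m=true, p=false, q=true, r=false, t=true, u=true); no atom is both obligatory and forbidden, so the set is consistent.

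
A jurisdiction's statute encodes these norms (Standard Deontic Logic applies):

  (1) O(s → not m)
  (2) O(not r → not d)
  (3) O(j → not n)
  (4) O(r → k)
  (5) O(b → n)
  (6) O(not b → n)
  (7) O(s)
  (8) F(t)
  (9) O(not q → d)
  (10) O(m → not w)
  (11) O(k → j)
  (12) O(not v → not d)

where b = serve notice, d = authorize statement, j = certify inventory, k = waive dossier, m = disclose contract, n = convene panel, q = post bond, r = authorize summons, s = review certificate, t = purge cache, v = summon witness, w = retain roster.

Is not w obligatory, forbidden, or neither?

Premise 10 is O(m → not w), but O(m) is not derivable from the premises, so it does not yield O(not w).
No premise or chain of K-axiom applications forces O(not w), and none forces O(w). So not w is neither obligatory nor forbidden under these norms.

Neither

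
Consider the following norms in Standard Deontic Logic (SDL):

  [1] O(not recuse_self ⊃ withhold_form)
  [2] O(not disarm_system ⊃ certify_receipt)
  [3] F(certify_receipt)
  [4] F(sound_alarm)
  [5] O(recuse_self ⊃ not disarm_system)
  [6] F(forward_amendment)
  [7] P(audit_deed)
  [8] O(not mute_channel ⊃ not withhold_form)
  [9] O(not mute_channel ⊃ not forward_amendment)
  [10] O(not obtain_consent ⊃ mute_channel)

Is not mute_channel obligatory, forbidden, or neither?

Forbidden

Premise 3 is F(certify_receipt), i.e. O(not certify_receipt).
Premise 2, O(not disarm_system ⊃ certify_receipt), contraposes to O(not certify_receipt ⊃ disarm_system); with O(not certify_receipt) we get O(disarm_system).
Premise 5 is O(recuse_self ⊃ not disarm_system); contrapositively O(disarm_system ⊃ not recuse_self). Since O(disarm_system) holds, K gives O(not recuse_self).
Premise 1 is O(not recuse_self ⊃ withhold_form); since O(not recuse_self), deontic closure gives O(withhold_form).
The contrapositive of premise 8 (O(not mute_channel ⊃ not withhold_form)) is O(withhold_form ⊃ mute_channel), and O(withhold_form) is already established, so O(mute_channel).
Premises 4, 6, 7, 9, 10 do not contribute to this derivation.
Thus O(mute_channel), which is F(not mute_channel): not mute_channel is forbidden.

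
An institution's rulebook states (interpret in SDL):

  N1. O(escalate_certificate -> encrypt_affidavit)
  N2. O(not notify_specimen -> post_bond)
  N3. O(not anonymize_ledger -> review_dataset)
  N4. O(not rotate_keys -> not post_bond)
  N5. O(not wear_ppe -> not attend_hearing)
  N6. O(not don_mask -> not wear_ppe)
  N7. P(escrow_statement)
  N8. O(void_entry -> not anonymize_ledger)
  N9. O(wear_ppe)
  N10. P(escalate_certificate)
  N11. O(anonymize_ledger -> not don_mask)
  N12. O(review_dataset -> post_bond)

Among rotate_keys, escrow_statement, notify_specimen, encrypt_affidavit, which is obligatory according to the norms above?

Premise 9 gives O(wear_ppe).
The contrapositive of premise 6 (O(not don_mask -> not wear_ppe)) is O(wear_ppe -> don_mask), and O(wear_ppe) is already established, so O(don_mask).
Premise 11, O(anonymize_ledger -> not don_mask), contraposes to O(don_mask -> not anonymize_ledger); with O(don_mask) we get O(not anonymize_ledger).
Premise 3 is O(not anonymize_ledger -> review_dataset); since O(not anonymize_ledger), deontic closure gives O(review_dataset).
Premise 12 is O(review_dataset -> post_bond); since O(review_dataset), deontic closure gives O(post_bond).
The contrapositive of premise 4 (O(not rotate_keys -> not post_bond)) is O(post_bond -> rotate_keys), and O(post_bond) is already established, so O(rotate_keys).
So O(rotate_keys) holds — rotate_keys is obligatory. None of the other listed options is made obligatory by any chain of premises.

rotate_keys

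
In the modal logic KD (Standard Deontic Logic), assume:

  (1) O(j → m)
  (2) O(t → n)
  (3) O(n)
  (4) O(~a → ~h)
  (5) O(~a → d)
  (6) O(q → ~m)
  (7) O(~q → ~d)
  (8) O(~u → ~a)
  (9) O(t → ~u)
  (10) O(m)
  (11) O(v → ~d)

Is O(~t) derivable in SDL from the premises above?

Yes

Premise 10 states O(m) outright.
Premise 6 is O(q → ~m); contrapositively O(m → ~q). Since O(m) holds, K gives O(~q).
Applying K to premise 7 (O(~q → ~d)) and O(~q) yields O(~d).
The contrapositive of premise 5 (O(~a → d)) is O(~d → a), and O(~d) is already established, so O(a).
Premise 8 is O(~u → ~a); contrapositively O(a → u). Since O(a) holds, K gives O(u).
Premise 9, O(t → ~u), contraposes to O(u → ~t); with O(u) we get O(~t).
Premises 1, 2, 3, 4, 11 do not contribute to this derivation.
So O(~t) follows.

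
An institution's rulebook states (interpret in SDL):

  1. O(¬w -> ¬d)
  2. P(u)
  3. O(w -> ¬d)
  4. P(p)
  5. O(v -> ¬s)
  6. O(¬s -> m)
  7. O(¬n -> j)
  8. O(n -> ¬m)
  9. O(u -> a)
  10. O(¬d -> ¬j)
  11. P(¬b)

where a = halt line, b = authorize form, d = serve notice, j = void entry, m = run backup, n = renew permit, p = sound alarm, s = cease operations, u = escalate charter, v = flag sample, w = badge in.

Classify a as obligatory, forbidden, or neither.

Premise 9 is O(u -> a), but O(u) is not derivable from the premises (the permission P(u) asserts only ¬O(¬u), not O(u)), so it does not yield O(a).
No premise or chain of K-axiom applications forces O(a), and none forces O(¬a). So a is neither obligatory nor forbidden under these norms.

Neither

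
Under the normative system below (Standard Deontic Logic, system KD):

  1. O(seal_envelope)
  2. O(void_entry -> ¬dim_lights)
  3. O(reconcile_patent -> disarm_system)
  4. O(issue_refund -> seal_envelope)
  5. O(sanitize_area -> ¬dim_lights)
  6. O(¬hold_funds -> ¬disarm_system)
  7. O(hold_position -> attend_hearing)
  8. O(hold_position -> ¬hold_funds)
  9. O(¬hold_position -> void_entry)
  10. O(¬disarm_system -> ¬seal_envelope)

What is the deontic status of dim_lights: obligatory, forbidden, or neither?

Forbidden

Premise 1 states O(seal_envelope) outright.
The contrapositive of premise 10 (O(¬disarm_system -> ¬seal_envelope)) is O(seal_envelope -> disarm_system), and O(seal_envelope) is already established, so O(disarm_system).
The contrapositive of premise 6 (O(¬hold_funds -> ¬disarm_system)) is O(disarm_system -> hold_funds), and O(disarm_system) is already established, so O(hold_funds).
Premise 8 is O(hold_position -> ¬hold_funds); contrapositively O(hold_funds -> ¬hold_position). Since O(hold_funds) holds, K gives O(¬hold_position).
With premise 9, O(¬hold_position -> void_entry), the K-axiom yields O(void_entry).
With premise 2, O(void_entry -> ¬dim_lights), the K-axiom yields O(¬dim_lights).
Premises 3, 4, 5, 7 do not contribute to this derivation.
Thus O(¬dim_lights), which is F(dim_lights): dim_lights is forbidden.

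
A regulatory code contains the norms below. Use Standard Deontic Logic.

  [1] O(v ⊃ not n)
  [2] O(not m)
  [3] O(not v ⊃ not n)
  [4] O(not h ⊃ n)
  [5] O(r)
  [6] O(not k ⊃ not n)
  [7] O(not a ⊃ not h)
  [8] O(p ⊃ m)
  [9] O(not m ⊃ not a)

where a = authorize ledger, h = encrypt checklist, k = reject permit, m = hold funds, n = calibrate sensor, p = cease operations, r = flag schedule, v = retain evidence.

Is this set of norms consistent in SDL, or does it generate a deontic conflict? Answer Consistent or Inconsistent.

Premises 1 and 3 are O(v ⊃ not n) and O(not v ⊃ not n); every ideal world satisfies v or not v, so in either case not n holds — hence O(not n).
Premise 4 is O(not h ⊃ n); contrapositively O(not n ⊃ h). Since O(not n) holds, K gives O(h).
Premise 7 is O(not a ⊃ not h); contrapositively O(h ⊃ a). Since O(h) holds, K gives O(a).
The contrapositive of premise 9 (O(not m ⊃ not a)) is O(a ⊃ m), and O(a) is already established, so O(m).
But premise 2 directly asserts O(not m).
We now have both O(m) and O(not m) — m is simultaneously obligatory and forbidden, violating the D-axiom.

Inconsistent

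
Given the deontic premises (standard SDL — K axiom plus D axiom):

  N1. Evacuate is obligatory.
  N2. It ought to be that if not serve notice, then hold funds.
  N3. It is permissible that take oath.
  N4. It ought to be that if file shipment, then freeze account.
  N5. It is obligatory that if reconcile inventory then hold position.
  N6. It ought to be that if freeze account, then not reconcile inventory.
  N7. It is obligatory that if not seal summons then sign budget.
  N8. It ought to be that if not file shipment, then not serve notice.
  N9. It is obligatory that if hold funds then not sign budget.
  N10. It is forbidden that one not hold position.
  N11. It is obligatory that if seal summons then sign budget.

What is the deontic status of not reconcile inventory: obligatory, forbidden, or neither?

Premises 7 and 11 cover both cases: O(¬seal_summons → sign_budget) and O(seal_summons → sign_budget). Since ¬seal_summons ∨ seal_summons is a tautology, O(sign_budget) follows.
Premise 9, O(hold_funds → ¬sign_budget), contraposes to O(sign_budget → ¬hold_funds); with O(sign_budget) we get O(¬hold_funds).
Premise 2 is O(¬serve_notice → hold_funds); contrapositively O(¬hold_funds → serve_notice). Since O(¬hold_funds) holds, K gives O(serve_notice).
The contrapositive of premise 8 (O(¬file_shipment → ¬serve_notice)) is O(serve_notice → file_shipment), and O(serve_notice) is already established, so O(file_shipment).
Applying K to premise 4 (O(file_shipment → freeze_account)) and O(file_shipment) yields O(freeze_account).
With premise 6, O(freeze_account → ¬reconcile_inventory), the K-axiom yields O(¬reconcile_inventory).
Premises 1, 3, 5, 10 do not contribute to this derivation.
Hence ¬reconcile_inventory is obligatory.

Obligatory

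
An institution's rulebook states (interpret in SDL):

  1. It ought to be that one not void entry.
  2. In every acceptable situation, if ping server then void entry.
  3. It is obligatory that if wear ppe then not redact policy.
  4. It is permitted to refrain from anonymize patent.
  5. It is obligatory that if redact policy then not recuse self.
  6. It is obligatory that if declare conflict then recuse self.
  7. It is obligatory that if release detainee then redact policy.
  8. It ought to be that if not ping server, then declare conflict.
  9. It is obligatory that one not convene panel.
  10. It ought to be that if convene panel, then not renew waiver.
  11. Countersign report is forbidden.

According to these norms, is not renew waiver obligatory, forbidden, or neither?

Premise 10 is O(convene_panel → ¬renew_waiver), but O(convene_panel) is not derivable from the premises, so it does not yield O(¬renew_waiver).
No premise or chain of K-axiom applications forces O(¬renew_waiver), and none forces O(renew_waiver). So ¬renew_waiver is neither obligatory nor forbidden under these norms.

Neither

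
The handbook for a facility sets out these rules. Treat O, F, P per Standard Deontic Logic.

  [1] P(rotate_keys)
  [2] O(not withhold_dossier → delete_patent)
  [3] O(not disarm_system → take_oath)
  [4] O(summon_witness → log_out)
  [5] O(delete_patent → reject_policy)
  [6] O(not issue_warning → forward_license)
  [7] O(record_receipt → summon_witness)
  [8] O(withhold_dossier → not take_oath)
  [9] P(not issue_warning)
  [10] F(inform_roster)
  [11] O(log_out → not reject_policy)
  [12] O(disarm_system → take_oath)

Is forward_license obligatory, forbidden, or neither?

Neither

Premise 6 is O(not issue_warning → forward_license), but O(not issue_warning) is not derivable from the premises (the permission P(not issue_warning) asserts only not O(issue_warning), not O(not issue_warning)), so it does not yield O(forward_license).
No premise or chain of K-axiom applications forces O(forward_license), and none forces O(not forward_license). So forward_license is neither obligatory nor forbidden under these norms.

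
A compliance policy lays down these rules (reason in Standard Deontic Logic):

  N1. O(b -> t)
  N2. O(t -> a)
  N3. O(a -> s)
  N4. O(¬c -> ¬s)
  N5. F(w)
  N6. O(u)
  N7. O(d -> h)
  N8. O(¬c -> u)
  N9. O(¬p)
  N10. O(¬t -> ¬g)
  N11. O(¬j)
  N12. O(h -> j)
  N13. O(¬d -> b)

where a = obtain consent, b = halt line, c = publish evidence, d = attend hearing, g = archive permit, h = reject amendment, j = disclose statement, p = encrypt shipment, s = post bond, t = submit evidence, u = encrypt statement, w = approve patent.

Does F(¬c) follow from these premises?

Yes

Premise 11 states O(¬j) outright.
The contrapositive of premise 12 (O(h -> j)) is O(¬j -> ¬h), and O(¬j) is already established, so O(¬h).
The contrapositive of premise 7 (O(d -> h)) is O(¬h -> ¬d), and O(¬h) is already established, so O(¬d).
Applying K to premise 13 (O(¬d -> b)) and O(¬d) yields O(b).
With premise 1, O(b -> t), the K-axiom yields O(t).
Premise 2 is O(t -> a); since O(t), deontic closure gives O(a).
Premise 3 is O(a -> s); since O(a), deontic closure gives O(s).
Premise 4 is O(¬c -> ¬s); contrapositively O(s -> c). Since O(s) holds, K gives O(c).
Premises 5, 6, 8, 9, 10 do not contribute to this derivation.
So O(c) holds, i.e. F(¬c). The claim follows.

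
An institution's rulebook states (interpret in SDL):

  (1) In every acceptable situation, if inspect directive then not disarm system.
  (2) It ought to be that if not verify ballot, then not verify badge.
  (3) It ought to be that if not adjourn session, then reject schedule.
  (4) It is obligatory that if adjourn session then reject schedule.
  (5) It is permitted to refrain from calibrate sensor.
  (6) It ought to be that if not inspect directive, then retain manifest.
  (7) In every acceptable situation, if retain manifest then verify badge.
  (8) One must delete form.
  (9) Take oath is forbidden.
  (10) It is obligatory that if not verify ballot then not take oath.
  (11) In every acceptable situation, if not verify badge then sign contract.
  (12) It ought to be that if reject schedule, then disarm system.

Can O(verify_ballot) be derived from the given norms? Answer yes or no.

Yes

Premises 4 and 3 are O(adjourn_session → reject_schedule) and O(¬adjourn_session → reject_schedule); every ideal world satisfies adjourn_session or ¬adjourn_session, so in either case reject_schedule holds — hence O(reject_schedule).
From O(reject_schedule) and premise 12, O(reject_schedule → disarm_system), we obtain O(disarm_system).
Premise 1, O(inspect_directive → ¬disarm_system), contraposes to O(disarm_system → ¬inspect_directive); with O(disarm_system) we get O(¬inspect_directive).
Applying K to premise 6 (O(¬inspect_directive → retain_manifest)) and O(¬inspect_directive) yields O(retain_manifest).
Premise 7 is O(retain_manifest → verify_badge); since O(retain_manifest), deontic closure gives O(verify_badge).
Premise 2 is O(¬verify_ballot → ¬verify_badge); contrapositively O(verify_badge → verify_ballot). Since O(verify_badge) holds, K gives O(verify_ballot).
Premises 5, 8, 9, 10, 11 do not contribute to this derivation.
So O(verify_ballot) follows.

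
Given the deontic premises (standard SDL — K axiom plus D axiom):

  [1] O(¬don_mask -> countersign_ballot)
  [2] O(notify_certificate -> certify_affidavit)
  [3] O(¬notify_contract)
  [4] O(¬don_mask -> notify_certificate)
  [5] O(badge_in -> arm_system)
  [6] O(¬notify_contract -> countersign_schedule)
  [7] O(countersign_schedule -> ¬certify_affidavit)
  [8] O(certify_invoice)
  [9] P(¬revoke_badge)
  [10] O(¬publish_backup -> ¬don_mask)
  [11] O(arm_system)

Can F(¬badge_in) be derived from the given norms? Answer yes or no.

Premise 5 is O(badge_in -> arm_system); even if O(arm_system) held, inferring O(badge_in) would be affirming the consequent — invalid.
No other premise forces O(badge_in). An ideal world satisfying every premise can still have ¬badge_in true, so F(¬badge_in) is not derivable.

No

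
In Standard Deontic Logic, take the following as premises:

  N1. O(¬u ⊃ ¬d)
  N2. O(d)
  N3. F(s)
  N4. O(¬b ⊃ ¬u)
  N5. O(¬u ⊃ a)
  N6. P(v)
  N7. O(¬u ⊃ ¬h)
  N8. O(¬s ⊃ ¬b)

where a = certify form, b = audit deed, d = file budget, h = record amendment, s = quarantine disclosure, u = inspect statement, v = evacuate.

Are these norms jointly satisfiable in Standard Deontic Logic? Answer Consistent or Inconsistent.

Premise 2 gives O(d).
Premise 1, O(¬u ⊃ ¬d), contraposes to O(d ⊃ u); with O(d) we get O(u).
Premise 4, O(¬b ⊃ ¬u), contraposes to O(u ⊃ b); with O(u) we get O(b).
Premise 8 is O(¬s ⊃ ¬b); contrapositively O(b ⊃ s). Since O(b) holds, K gives O(s).
Yet premise 3 is F(s), i.e. O(¬s).
We now have both O(s) and O(¬s) — s is simultaneously obligatory and forbidden, violating the D-axiom.

Inconsistent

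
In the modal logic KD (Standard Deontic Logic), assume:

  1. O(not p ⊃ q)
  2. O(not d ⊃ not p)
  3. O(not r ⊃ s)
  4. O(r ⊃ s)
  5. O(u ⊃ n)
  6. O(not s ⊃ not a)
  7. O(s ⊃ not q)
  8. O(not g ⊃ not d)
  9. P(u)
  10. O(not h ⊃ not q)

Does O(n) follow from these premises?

No

Premise 5 is O(u ⊃ n), but O(u) is not derivable from the premises (the permission P(u) asserts only not O(not u), not O(u)), so it does not yield O(n).
No other premise forces O(n). An ideal world satisfying every premise can still have n false, so O(n) is not derivable.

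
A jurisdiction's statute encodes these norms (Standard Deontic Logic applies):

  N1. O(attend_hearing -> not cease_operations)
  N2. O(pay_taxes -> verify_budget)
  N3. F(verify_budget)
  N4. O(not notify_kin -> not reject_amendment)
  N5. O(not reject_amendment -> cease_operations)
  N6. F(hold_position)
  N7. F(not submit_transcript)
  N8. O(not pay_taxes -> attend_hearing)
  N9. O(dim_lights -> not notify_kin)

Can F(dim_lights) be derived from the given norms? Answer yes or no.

Premise 3 is F(verify_budget), i.e. O(not verify_budget).
Premise 2, O(pay_taxes -> verify_budget), contraposes to O(not verify_budget -> not pay_taxes); with O(not verify_budget) we get O(not pay_taxes).
Applying K to premise 8 (O(not pay_taxes -> attend_hearing)) and O(not pay_taxes) yields O(attend_hearing).
With premise 1, O(attend_hearing -> not cease_operations), the K-axiom yields O(not cease_operations).
The contrapositive of premise 5 (O(not reject_amendment -> cease_operations)) is O(not cease_operations -> reject_amendment), and O(not cease_operations) is already established, so O(reject_amendment).
Premise 4, O(not notify_kin -> not reject_amendment), contraposes to O(reject_amendment -> notify_kin); with O(reject_amendment) we get O(notify_kin).
Premise 9, O(dim_lights -> not notify_kin), contraposes to O(notify_kin -> not dim_lights); with O(notify_kin) we get O(not dim_lights).
Premises 6, 7 do not contribute to this derivation.
So O(not dim_lights) holds, i.e. F(dim_lights). The claim follows.

Yes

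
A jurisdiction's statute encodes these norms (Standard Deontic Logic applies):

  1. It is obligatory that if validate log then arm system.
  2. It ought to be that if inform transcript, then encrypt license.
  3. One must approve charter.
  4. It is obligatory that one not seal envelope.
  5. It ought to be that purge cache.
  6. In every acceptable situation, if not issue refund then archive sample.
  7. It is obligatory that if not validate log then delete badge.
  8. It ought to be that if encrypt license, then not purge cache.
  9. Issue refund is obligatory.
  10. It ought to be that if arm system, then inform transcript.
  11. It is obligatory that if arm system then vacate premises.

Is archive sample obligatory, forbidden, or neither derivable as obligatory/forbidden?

Neither

Premise 6 is O(¬issue_refund → archive_sample), but O(¬issue_refund) is not derivable from the premises, so it does not yield O(archive_sample).
No premise or chain of K-axiom applications forces O(archive_sample), and none forces O(¬archive_sample). So archive_sample is neither obligatory nor forbidden under these norms.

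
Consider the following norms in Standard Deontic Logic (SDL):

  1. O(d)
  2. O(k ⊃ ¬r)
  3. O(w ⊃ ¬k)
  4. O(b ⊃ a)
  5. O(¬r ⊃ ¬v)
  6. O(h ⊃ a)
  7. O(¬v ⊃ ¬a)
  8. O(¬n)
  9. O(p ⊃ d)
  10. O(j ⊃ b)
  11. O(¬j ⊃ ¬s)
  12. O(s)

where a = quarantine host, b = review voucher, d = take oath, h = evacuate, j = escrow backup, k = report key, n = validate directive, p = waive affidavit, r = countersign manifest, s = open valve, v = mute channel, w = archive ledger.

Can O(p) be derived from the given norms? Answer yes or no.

Premise 9 is O(p ⊃ d); even if O(d) held, inferring O(p) would be affirming the consequent — invalid.
No other premise forces O(p). An ideal world satisfying every premise can still have p false, so O(p) is not derivable.

No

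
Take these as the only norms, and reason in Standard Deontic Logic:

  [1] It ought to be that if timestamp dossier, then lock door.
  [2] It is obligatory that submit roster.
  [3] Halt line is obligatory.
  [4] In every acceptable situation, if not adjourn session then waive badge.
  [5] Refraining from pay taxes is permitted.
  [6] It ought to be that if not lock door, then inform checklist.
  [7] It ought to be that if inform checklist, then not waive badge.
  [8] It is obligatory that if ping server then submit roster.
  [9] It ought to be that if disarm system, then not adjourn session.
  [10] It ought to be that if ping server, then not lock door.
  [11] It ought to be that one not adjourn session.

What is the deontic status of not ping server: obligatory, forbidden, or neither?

Premise 11 states O(¬adjourn_session) outright.
Applying K to premise 4 (O(¬adjourn_session → waive_badge)) and O(¬adjourn_session) yields O(waive_badge).
The contrapositive of premise 7 (O(inform_checklist → ¬waive_badge)) is O(waive_badge → ¬inform_checklist), and O(waive_badge) is already established, so O(¬inform_checklist).
Premise 6, O(¬lock_door → inform_checklist), contraposes to O(¬inform_checklist → lock_door); with O(¬inform_checklist) we get O(lock_door).
Premise 10 is O(ping_server → ¬lock_door); contrapositively O(lock_door → ¬ping_server). Since O(lock_door) holds, K gives O(¬ping_server).
Premises 1, 2, 3, 5, 8, 9 do not contribute to this derivation.
Hence ¬ping_server is obligatory.

Obligatory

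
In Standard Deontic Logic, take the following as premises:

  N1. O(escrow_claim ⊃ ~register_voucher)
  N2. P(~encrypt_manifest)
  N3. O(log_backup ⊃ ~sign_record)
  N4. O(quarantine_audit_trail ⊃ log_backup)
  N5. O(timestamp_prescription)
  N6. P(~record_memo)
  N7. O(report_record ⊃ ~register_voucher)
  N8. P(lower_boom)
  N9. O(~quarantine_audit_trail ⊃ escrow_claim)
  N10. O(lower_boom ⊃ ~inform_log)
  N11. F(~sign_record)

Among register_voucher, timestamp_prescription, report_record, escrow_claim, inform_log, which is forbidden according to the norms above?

register_voucher

Premise 11, F(~sign_record), is equivalent to O(sign_record).
Premise 3, O(log_backup ⊃ ~sign_record), contraposes to O(sign_record ⊃ ~log_backup); with O(sign_record) we get O(~log_backup).
Premise 4 is O(quarantine_audit_trail ⊃ log_backup); contrapositively O(~log_backup ⊃ ~quarantine_audit_trail). Since O(~log_backup) holds, K gives O(~quarantine_audit_trail).
With premise 9, O(~quarantine_audit_trail ⊃ escrow_claim), the K-axiom yields O(escrow_claim).
With premise 1, O(escrow_claim ⊃ ~register_voucher), the K-axiom yields O(~register_voucher).
So O(~register_voucher) holds, i.e. register_voucher is forbidden. None of the other listed options is forbidden under the premises.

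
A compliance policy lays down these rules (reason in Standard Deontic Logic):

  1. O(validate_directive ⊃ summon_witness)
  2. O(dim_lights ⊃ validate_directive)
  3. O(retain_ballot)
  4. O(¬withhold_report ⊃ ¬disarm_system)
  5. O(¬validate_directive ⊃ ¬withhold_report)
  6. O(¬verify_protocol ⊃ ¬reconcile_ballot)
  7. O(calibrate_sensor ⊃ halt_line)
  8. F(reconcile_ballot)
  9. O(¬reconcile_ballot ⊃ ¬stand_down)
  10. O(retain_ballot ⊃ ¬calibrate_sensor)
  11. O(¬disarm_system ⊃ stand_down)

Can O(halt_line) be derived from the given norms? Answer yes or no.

No

Premise 7 is O(calibrate_sensor ⊃ halt_line), but O(calibrate_sensor) is not derivable from the premises, so it does not yield O(halt_line).
No other premise forces O(halt_line). An ideal world satisfying every premise can still have halt_line false, so O(halt_line) is not derivable.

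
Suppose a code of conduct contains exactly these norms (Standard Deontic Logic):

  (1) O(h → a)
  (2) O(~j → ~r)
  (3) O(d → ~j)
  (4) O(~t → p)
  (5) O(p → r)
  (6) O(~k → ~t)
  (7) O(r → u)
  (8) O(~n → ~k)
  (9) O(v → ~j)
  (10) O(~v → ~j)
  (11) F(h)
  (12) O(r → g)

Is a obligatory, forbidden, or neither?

Premise 1 is O(h → a), but O(h) is not derivable from the premises, so it does not yield O(a).
No premise or chain of K-axiom applications forces O(a), and none forces O(~a). So a is neither obligatory nor forbidden under these norms.

Neither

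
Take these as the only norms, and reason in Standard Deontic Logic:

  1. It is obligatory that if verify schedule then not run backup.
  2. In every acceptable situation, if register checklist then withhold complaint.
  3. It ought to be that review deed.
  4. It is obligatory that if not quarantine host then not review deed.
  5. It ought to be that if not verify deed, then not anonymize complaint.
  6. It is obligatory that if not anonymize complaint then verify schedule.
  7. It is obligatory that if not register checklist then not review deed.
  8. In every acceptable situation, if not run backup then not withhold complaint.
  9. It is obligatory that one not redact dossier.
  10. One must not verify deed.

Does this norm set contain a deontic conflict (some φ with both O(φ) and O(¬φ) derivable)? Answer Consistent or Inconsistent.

Inconsistent

F(verify_deed) at premise 10 means O(¬verify_deed).
From O(¬verify_deed) and premise 5, O(¬verify_deed → ¬anonymize_complaint), we obtain O(¬anonymize_complaint).
Applying K to premise 6 (O(¬anonymize_complaint → verify_schedule)) and O(¬anonymize_complaint) yields O(verify_schedule).
With premise 1, O(verify_schedule → ¬run_backup), the K-axiom yields O(¬run_backup).
Applying K to premise 8 (O(¬run_backup → ¬withhold_complaint)) and O(¬run_backup) yields O(¬withhold_complaint).
Premise 2 is O(register_checklist → withhold_complaint); contrapositively O(¬withhold_complaint → ¬register_checklist). Since O(¬withhold_complaint) holds, K gives O(¬register_checklist).
Applying K to premise 7 (O(¬register_checklist → ¬review_deed)) and O(¬register_checklist) yields O(¬review_deed).
But premise 3 directly asserts O(review_deed).
We now have both O(¬review_deed) and O(review_deed) — review_deed is simultaneously obligatory and forbidden, violating the D-axiom.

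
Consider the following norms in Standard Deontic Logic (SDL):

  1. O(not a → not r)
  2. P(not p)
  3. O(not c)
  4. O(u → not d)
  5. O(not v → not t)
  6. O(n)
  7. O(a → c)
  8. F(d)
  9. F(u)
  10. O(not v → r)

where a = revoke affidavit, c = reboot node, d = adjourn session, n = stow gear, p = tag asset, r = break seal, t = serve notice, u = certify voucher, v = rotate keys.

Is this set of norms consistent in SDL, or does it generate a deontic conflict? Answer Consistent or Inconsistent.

Premise 4 is O(u → not d); even if O(not d) held, inferring O(u) would be affirming the consequent — invalid.
So O(u) is not derivable, and the apparent clash with O(not u) does not arise.
A world satisfying every obligation exists (e.g. a=false, c=false, d=false, n=true, p=false, r=false, t=false, u=false, v=true); no atom is both obligatory and forbidden, so the set is consistent.

Consistent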